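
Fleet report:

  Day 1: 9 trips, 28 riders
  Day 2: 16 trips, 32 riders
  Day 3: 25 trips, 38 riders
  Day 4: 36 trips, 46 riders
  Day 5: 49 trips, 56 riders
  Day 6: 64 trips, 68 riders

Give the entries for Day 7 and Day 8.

Trips: 9, 16, 25, 36, 49, 64 → 81 → 100 (perfect squares: 3², 4², 5², …).
Riders: differences are 4, 6, 8, … (increasing by 2 each time), so 28, 32, 38, 46, 56, 68 → 82 → 98.
So the next two records are 81 trips, 82 riders and 100 trips, 98 riders.

81 trips, 82 riders; 100 trips, 98 riders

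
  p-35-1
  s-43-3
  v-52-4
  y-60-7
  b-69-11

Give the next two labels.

Letter: p, s, v, y, b → e → h (letters move forward 3 places in the alphabet, wrapping Z→A).
Second component: alternating steps +8, +9, +8, +9, …, so 35, 43, 52, 60, 69 → 77 → 86.
Third component: each term is the sum of the two before it; 1, 3, 4, 7, 11 → 18 → 29.
Putting the parts together: e-77-18 and then h-86-29.

e-77-18 then h-86-29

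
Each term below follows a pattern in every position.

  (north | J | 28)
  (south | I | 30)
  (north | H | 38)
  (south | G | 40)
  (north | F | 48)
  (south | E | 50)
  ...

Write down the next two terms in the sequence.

(north | D | 58), (south | C | 60)

Direction: north, south, north, south, north, south → north → south (alternates north ↔ south).
Letter — letters move back 1 place in the alphabet: J, I, H, G, F, E → D → C.
For the third entry, alternating steps +2, +8, +2, +8, …: 28, 30, 38, 40, 48, 50 → 58 → 60.
So the next two terms are (north | D | 58) and (south | C | 60).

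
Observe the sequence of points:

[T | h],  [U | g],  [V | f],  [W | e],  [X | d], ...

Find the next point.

First letter: letters move forward 1 place in the alphabet, so T, U, V, W, X → Y.
Second letter: h, g, f, e, d → c (letters move back 1 place in the alphabet).
So the next point is [Y | c].

[Y | c]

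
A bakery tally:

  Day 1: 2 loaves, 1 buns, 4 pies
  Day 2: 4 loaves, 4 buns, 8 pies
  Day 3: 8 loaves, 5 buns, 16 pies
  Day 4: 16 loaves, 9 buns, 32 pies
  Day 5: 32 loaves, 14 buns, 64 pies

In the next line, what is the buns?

Loaves: ×2 each step, so 2, 4, 8, 16, 32 → 64.
For the buns, each term is the sum of the two before it: 1, 4, 5, 9, 14 → 23.
Pies goes 4, 8, 16, 32, 64 → 128 (always 2 × the loaves).

23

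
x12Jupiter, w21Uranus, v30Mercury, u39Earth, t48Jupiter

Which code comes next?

s57Uranus

Letter goes x, w, v, u, t → s (letters move back 1 place in the alphabet).
For the second component, +9 each step: 12, 21, 30, 39, 48 → 57.
For the planet, repeats Jupiter → Uranus → Mercury → Earth: Jupiter, Uranus, Mercury, Earth, Jupiter → Uranus.
Putting it together: s57Uranus.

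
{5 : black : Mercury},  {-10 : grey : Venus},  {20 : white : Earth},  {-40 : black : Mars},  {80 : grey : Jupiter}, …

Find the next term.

First coordinate: ×(-2) each step; 5, -10, 20, -40, 80 → -160.
Shade: black, grey, white, black, grey → white (repeats black → grey → white).
For the planet, runs through the planets Mercury→Neptune: Mercury, Venus, Earth, Mars, Jupiter → Saturn.
Combining the parts gives {-160 : white : Saturn}.

{-160 : white : Saturn}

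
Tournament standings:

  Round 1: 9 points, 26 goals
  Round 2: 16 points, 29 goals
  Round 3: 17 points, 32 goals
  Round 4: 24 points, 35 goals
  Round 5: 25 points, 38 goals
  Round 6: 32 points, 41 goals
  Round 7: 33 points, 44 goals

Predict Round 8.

40 points, 47 goals

Points: alternating steps +7, +1, +7, +1, …, so 9, 16, 17, 24, 25, 32, 33 → 40.
Goals: +3 each step, so 26, 29, 32, 35, 38, 41, 44 → 47.
Combining the parts gives 40 points, 47 goals.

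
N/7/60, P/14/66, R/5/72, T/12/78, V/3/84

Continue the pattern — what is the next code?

Letter: N, P, R, T, V → X (letters move forward 2 places in the alphabet).
Second component: 7, 14, 5, 12, 3 → 10 (alternating steps +7, −9, +7, −9, …).
Third component — +6 each step: 60, 66, 72, 78, 84 → 90.
Combining the parts gives X/10/90.

X/10/90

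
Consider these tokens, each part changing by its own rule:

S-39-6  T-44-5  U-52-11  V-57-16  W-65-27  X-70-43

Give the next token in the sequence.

Y-78-70

Letter — letters move forward 1 place in the alphabet: S, T, U, V, W, X → Y.
Second component goes 39, 44, 52, 57, 65, 70 → 78 (alternating steps +5, +8, +5, +8, …).
Third component: each term is the sum of the two before it; 6, 5, 11, 16, 27, 43 → 70.
So the next token is Y-78-70.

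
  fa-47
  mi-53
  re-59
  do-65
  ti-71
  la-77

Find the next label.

Note goes fa, mi, re, do, ti, la → sol (runs backward through the solfège scale do→ti).
For the second component, +6 each step: 47, 53, 59, 65, 71, 77 → 83.
So the next label is sol-83.

sol-83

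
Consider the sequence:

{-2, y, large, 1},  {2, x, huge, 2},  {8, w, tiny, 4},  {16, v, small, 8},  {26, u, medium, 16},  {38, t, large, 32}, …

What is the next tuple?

First part: -2, 2, 8, 16, 26, 38 → 52 (differences are 4, 6, 8, … (increasing by 2 each time)).
Letter goes y, x, w, v, u, t → s (letters move back 1 place in the alphabet).
Size: repeats large → huge → tiny → small → medium; large, huge, tiny, small, medium, large → huge.
Fourth part: 1, 2, 4, 8, 16, 32 → 64 (×2 each step).
So the next tuple is {52, s, huge, 64}.

{52, s, huge, 64}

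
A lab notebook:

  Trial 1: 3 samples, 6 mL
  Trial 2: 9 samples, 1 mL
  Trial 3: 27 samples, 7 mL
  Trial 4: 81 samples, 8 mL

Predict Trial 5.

243 samples, 15 mL

Samples goes 3, 9, 27, 81 → 243 (×3 each step).
For the mL, each term is the sum of the two before it: 6, 1, 7, 8 → 15.
So the next line is 243 samples, 15 mL.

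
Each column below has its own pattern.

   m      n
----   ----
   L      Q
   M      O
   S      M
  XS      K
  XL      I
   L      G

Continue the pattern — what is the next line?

M  E

For the column m, repeats L → M → S → XS → XL: L, M, S, XS, XL, L → M.
Column n: Q, O, M, K, I, G → E (letters move back 2 places in the alphabet).
Combining the parts gives M  E.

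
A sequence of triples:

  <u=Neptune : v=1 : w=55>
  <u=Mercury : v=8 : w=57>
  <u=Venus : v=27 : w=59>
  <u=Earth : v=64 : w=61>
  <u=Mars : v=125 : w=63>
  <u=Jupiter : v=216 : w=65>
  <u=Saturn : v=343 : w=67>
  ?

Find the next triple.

<u=Uranus : v=512 : w=69>

U goes Neptune, Mercury, Venus, Earth, Mars, Jupiter, Saturn → Uranus (runs through the planets Mercury→Neptune).
V — perfect cubes: 1³, 2³, 3³, …: 1, 8, 27, 64, 125, 216, 343 → 512.
W goes 55, 57, 59, 61, 63, 65, 67 → 69 (+2 each step).
Combining the parts gives <u=Uranus : v=512 : w=69>.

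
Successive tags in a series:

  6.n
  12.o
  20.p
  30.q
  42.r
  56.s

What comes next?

First component: differences are 6, 8, 10, … (increasing by 2 each time); 6, 12, 20, 30, 42, 56 → 72.
Letter: n, o, p, q, r, s → t (letters move forward 1 place in the alphabet).
Combining the parts gives 72.t.

72.t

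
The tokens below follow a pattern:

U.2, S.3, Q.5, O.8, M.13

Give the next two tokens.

K.21, I.34

Letter: letters move back 2 places in the alphabet; U, S, Q, O, M → K → I.
Second component: each term is the sum of the two before it; 2, 3, 5, 8, 13 → 21 → 34.
Putting the parts together: K.21 and then I.34.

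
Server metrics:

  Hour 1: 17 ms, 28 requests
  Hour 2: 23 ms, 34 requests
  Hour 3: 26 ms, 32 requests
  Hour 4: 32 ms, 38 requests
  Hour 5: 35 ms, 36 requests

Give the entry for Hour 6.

41 ms, 42 requests

Ms goes 17, 23, 26, 32, 35 → 41 (alternating steps +6, +3, +6, +3, …).
Requests goes 28, 34, 32, 38, 36 → 42 (alternating steps +6, −2, +6, −2, …).
So the next line is 41 ms, 42 requests.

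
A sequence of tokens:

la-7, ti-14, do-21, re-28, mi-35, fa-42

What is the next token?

Note goes la, ti, do, re, mi, fa → sol (runs through the solfège scale do→ti).
Second component: 7, 14, 21, 28, 35, 42 → 49 (+7 each step).
Putting it together: sol-49.

sol-49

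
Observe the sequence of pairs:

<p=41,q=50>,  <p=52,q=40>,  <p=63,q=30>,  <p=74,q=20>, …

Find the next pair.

For the p, +11 each step: 41, 52, 63, 74 → 85.
For the q, −10 each step: 50, 40, 30, 20 → 10.
Combining the parts gives <p=85,q=10>.

<p=85,q=10>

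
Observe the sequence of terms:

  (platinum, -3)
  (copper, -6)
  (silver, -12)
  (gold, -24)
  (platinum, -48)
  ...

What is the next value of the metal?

Metal: platinum, copper, silver, gold, platinum → copper (repeats platinum → copper → silver → gold).

copper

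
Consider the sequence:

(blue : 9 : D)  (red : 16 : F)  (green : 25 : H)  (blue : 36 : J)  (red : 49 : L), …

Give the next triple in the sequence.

(green : 64 : N)

For the colour, repeats blue → red → green: blue, red, green, blue, red → green.
Second value goes 9, 16, 25, 36, 49 → 64 (perfect squares: 3², 4², 5², …).
For the letter, letters move forward 2 places in the alphabet: D, F, H, J, L → N.
Putting it together: (green : 64 : N).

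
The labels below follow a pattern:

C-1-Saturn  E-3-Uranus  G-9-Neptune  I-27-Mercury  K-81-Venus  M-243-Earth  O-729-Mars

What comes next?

Q-2187-Jupiter

Letter: C, E, G, I, K, M, O → Q (letters move forward 2 places in the alphabet).
Second component — ×3 each step: 1, 3, 9, 27, 81, 243, 729 → 2187.
Planet: Saturn, Uranus, Neptune, Mercury, Venus, Earth, Mars → Jupiter (runs through the planets Mercury→Neptune).
Combining the parts gives Q-2187-Jupiter.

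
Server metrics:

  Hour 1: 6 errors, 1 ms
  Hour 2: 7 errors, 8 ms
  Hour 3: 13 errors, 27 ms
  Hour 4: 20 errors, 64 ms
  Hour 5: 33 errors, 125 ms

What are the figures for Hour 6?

Errors — each term is the sum of the two before it: 6, 7, 13, 20, 33 → 53.
Ms goes 1, 8, 27, 64, 125 → 216 (perfect cubes: 1³, 2³, 3³, …).
Combining the parts gives 53 errors, 216 ms.

53 errors, 216 ms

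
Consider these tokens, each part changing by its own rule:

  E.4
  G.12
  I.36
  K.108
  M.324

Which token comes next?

Letter — letters move forward 2 places in the alphabet: E, G, I, K, M → O.
For the second component, ×3 each step: 4, 12, 36, 108, 324 → 972.
Combining the parts gives O.972.

O.972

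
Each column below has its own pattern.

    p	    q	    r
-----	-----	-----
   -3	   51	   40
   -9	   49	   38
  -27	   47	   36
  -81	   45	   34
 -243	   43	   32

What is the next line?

For the column p, ×3 each step: -3, -9, -27, -81, -243 → -729.
For the column q, −2 each step: 51, 49, 47, 45, 43 → 41.
Column r: 40, 38, 36, 34, 32 → 30 (always 11 less than the column q).
Putting it together: -729  41  30.

-729  41  30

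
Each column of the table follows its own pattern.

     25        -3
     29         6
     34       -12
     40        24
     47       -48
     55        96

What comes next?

64  -192

First component — differences are 4, 5, 6, … (increasing by 1 each time): 25, 29, 34, 40, 47, 55 → 64.
For the second component, ×(-2) each step: -3, 6, -12, 24, -48, 96 → -192.
So the next row is 64  -192.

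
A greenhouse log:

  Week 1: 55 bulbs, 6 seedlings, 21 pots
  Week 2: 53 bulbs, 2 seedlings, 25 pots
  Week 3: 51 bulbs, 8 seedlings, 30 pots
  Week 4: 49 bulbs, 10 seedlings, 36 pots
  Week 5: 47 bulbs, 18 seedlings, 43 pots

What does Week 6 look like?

45 bulbs, 28 seedlings, 51 pots

Bulbs — −2 each step: 55, 53, 51, 49, 47 → 45.
Seedlings goes 6, 2, 8, 10, 18 → 28 (each term is the sum of the two before it).
Pots: differences are 4, 5, 6, … (increasing by 1 each time), so 21, 25, 30, 36, 43 → 51.
Combining the parts gives 45 bulbs, 28 seedlings, 51 pots.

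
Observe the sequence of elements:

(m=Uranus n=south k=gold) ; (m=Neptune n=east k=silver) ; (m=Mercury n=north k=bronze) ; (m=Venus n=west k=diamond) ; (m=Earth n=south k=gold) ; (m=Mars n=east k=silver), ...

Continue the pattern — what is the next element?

For the m, runs through the planets Mercury→Neptune: Uranus, Neptune, Mercury, Venus, Earth, Mars → Jupiter.
N: south, east, north, west, south, east → north (repeats south → east → north → west).
K — repeats gold → silver → bronze → diamond: gold, silver, bronze, diamond, gold, silver → bronze.
Putting it together: (m=Jupiter n=north k=bronze).

(m=Jupiter n=north k=bronze)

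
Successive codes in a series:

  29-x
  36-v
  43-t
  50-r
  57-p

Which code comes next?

First component: +7 each step; 29, 36, 43, 50, 57 → 64.
For the letter, letters move back 2 places in the alphabet: x, v, t, r, p → n.
Combining the parts gives 64-n.

64-n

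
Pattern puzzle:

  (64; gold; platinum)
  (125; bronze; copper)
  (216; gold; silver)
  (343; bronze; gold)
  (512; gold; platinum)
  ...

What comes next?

First coordinate goes 64, 125, 216, 343, 512 → 729 (perfect cubes: 4³, 5³, 6³, …).
Rank goes gold, bronze, gold, bronze, gold → bronze (alternates gold ↔ bronze).
Metal — repeats platinum → copper → silver → gold: platinum, copper, silver, gold, platinum → copper.
So the next tuple is (729; bronze; copper).

(729; bronze; copper)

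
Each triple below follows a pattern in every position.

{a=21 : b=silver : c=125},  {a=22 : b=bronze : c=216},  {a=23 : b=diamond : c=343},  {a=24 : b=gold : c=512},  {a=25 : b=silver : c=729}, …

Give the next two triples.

A — +1 each step: 21, 22, 23, 24, 25 → 26 → 27.
B: silver, bronze, diamond, gold, silver → bronze → diamond (repeats silver → bronze → diamond → gold).
C: perfect cubes: 5³, 6³, 7³, …; 125, 216, 343, 512, 729 → 1000 → 1331.
Putting the parts together: {a=26 : b=bronze : c=1000} and then {a=27 : b=diamond : c=1331}.

{a=26 : b=bronze : c=1000}, {a=27 : b=diamond : c=1331}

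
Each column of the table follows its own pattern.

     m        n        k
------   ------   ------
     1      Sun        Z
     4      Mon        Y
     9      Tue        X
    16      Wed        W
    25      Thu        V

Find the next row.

36  Fri  U

Column m: 1, 4, 9, 16, 25 → 36 (perfect squares: 1², 2², 3², …).
Column n: runs through the weekdays Mon→Sun; Sun, Mon, Tue, Wed, Thu → Fri.
Column k goes Z, Y, X, W, V → U (letters move back 1 place in the alphabet).
Combining the parts gives 36  Fri  U.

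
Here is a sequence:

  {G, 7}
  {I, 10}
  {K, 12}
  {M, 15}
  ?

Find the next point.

Letter: G, I, K, M → O (letters move forward 2 places in the alphabet).
Second value goes 7, 10, 12, 15 → 17 (alternating steps +3, +2, +3, +2, …).
So the next point is {O, 17}.

{O, 17}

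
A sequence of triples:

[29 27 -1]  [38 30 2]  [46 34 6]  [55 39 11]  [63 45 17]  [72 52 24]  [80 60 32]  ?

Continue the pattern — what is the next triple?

First component: alternating steps +9, +8, +9, +8, …, so 29, 38, 46, 55, 63, 72, 80 → 89.
Second component — differences are 3, 4, 5, … (increasing by 1 each time): 27, 30, 34, 39, 45, 52, 60 → 69.
Third component: -1, 2, 6, 11, 17, 24, 32 → 41 (differences are 3, 4, 5, … (increasing by 1 each time)).
So the next triple is [89 69 41].

[89 69 41]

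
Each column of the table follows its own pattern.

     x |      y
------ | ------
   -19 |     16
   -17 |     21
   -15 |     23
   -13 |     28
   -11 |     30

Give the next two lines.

-9  35; -7  37

Column x — +2 each step: -19, -17, -15, -13, -11 → -9 → -7.
Column y: 16, 21, 23, 28, 30 → 35 → 37 (alternating steps +5, +2, +5, +2, …).
Putting the parts together: -9  35 and then -7  37.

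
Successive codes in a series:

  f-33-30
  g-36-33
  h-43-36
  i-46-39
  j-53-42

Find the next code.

For the letter, letters move forward 1 place in the alphabet: f, g, h, i, j → k.
For the second component, alternating steps +3, +7, +3, +7, …: 33, 36, 43, 46, 53 → 56.
Third component: +3 each step, so 30, 33, 36, 39, 42 → 45.
Combining the parts gives k-56-45.

k-56-45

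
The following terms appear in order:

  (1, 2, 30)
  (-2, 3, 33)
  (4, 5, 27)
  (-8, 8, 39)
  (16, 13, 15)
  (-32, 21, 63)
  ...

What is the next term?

(64, 34, -33)

First value goes 1, -2, 4, -8, 16, -32 → 64 (×(-2) each step).
Second value goes 2, 3, 5, 8, 13, 21 → 34 (each term is the sum of the two before it).
Third value: 30, 33, 27, 39, 15, 63 → -33 (together with the first value always sums to 31).
So the next term is (64, 34, -33).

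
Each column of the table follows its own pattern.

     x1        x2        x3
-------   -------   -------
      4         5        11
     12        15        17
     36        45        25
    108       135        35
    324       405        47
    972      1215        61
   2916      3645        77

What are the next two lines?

Column x1: ×3 each step; 4, 12, 36, 108, 324, 972, 2916 → 8748 → 26244.
Column x2: ×3 each step; 5, 15, 45, 135, 405, 1215, 3645 → 10935 → 32805.
Column x3: differences are 6, 8, 10, … (increasing by 2 each time), so 11, 17, 25, 35, 47, 61, 77 → 95 → 115.
So the next two lines are 8748  10935  95 and 26244  32805  115.

8748  10935  95; 26244  32805  115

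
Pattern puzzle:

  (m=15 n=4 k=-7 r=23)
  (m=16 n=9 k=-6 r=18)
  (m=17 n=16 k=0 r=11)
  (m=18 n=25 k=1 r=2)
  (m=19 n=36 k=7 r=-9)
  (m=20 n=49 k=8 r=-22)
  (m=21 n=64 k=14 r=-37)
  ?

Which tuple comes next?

M: 15, 16, 17, 18, 19, 20, 21 → 22 (+1 each step).
For the n, perfect squares: 2², 3², 4², …: 4, 9, 16, 25, 36, 49, 64 → 81.
K: alternating steps +1, +6, +1, +6, …, so -7, -6, 0, 1, 7, 8, 14 → 15.
R: together with the n always sums to 27, so 23, 18, 11, 2, -9, -22, -37 → -54.
So the next tuple is (m=22 n=81 k=15 r=-54).

(m=22 n=81 k=15 r=-54)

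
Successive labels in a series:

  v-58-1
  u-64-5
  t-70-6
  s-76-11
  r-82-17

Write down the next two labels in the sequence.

q-88-28 then p-94-45

Letter: v, u, t, s, r → q → p (letters move back 1 place in the alphabet).
Second component: 58, 64, 70, 76, 82 → 88 → 94 (+6 each step).
Third component goes 1, 5, 6, 11, 17 → 28 → 45 (each term is the sum of the two before it).
Putting the parts together: q-88-28 and then p-94-45.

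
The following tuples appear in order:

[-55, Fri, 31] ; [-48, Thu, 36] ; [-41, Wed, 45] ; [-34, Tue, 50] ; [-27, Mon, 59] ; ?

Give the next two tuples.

[-20, Sun, 64], [-13, Sat, 73]

First entry — +7 each step: -55, -48, -41, -34, -27 → -20 → -13.
Day — runs backward through the weekdays Mon→Sun: Fri, Thu, Wed, Tue, Mon → Sun → Sat.
Third entry: alternating steps +5, +9, +5, +9, …; 31, 36, 45, 50, 59 → 64 → 73.
So the next two tuples are [-20, Sun, 64] and [-13, Sat, 73].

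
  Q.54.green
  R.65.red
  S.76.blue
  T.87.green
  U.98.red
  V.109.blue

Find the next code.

Letter: letters move forward 1 place in the alphabet; Q, R, S, T, U, V → W.
Second component: +11 each step, so 54, 65, 76, 87, 98, 109 → 120.
Colour goes green, red, blue, green, red, blue → green (repeats green → red → blue).
So the next code is W.120.green.

W.120.green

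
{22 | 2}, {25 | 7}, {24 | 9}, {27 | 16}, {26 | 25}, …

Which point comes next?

First slot: alternating steps +3, −1, +3, −1, …, so 22, 25, 24, 27, 26 → 29.
Second slot goes 2, 7, 9, 16, 25 → 41 (each term is the sum of the two before it).
So the next point is {29 | 41}.

{29 | 41}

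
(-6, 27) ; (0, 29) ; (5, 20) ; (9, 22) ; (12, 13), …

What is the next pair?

(14, 15)

For the first value, differences are 6, 5, 4, … (decreasing by 1 each time): -6, 0, 5, 9, 12 → 14.
Second value: 27, 29, 20, 22, 13 → 15 (alternating steps +2, −9, +2, −9, …).
So the next pair is (14, 15).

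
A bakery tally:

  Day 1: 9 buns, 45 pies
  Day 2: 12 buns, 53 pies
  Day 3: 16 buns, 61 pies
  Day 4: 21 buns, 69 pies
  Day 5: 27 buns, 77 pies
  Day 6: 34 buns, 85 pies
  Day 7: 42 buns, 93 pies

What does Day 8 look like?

For the buns, differences are 3, 4, 5, … (increasing by 1 each time): 9, 12, 16, 21, 27, 34, 42 → 51.
Pies: +8 each step; 45, 53, 61, 69, 77, 85, 93 → 101.
Putting it together: 51 buns, 101 pies.

51 buns, 101 pies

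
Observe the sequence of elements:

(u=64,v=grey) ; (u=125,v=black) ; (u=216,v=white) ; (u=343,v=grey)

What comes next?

U: perfect cubes: 4³, 5³, 6³, …, so 64, 125, 216, 343 → 512.
For the v, repeats grey → black → white: grey, black, white, grey → black.
Combining the parts gives (u=512,v=black).

(u=512,v=black)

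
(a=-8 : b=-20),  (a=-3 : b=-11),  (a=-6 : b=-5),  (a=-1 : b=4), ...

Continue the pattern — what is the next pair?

For the a, alternating steps +5, −3, +5, −3, …: -8, -3, -6, -1 → -4.
B goes -20, -11, -5, 4 → 10 (alternating steps +9, +6, +9, +6, …).
Putting it together: (a=-4 : b=10).

(a=-4 : b=10)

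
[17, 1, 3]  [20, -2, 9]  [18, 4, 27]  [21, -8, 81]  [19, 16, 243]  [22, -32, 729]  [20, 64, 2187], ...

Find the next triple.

[23, -128, 6561]

First component goes 17, 20, 18, 21, 19, 22, 20 → 23 (alternating steps +3, −2, +3, −2, …).
For the second component, ×(-2) each step: 1, -2, 4, -8, 16, -32, 64 → -128.
For the third component, ×3 each step: 3, 9, 27, 81, 243, 729, 2187 → 6561.
So the next triple is [23, -128, 6561].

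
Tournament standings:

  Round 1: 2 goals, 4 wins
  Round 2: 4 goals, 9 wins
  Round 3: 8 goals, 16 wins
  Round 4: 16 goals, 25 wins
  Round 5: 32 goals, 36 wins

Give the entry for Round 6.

64 goals, 49 wins

Goals: 2, 4, 8, 16, 32 → 64 (×2 each step).
Wins: perfect squares: 2², 3², 4², …, so 4, 9, 16, 25, 36 → 49.
Combining the parts gives 64 goals, 49 wins.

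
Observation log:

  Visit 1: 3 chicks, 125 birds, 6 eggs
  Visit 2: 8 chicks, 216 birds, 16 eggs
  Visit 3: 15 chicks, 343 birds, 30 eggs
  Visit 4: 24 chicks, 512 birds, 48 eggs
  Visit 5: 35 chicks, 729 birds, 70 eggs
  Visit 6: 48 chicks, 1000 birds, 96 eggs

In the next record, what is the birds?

Birds goes 125, 216, 343, 512, 729, 1000 → 1331 (perfect cubes: 5³, 6³, 7³, …).

1331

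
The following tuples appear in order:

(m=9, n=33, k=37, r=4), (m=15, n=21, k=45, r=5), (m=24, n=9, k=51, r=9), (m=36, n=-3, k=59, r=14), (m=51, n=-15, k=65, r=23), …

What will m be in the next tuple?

M: 9, 15, 24, 36, 51 → 69 (differences are 6, 9, 12, … (increasing by 3 each time)).

69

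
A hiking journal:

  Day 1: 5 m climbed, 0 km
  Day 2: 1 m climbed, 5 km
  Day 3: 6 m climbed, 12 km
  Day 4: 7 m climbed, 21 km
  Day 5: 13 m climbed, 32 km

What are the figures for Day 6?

20 m climbed, 45 km

M climbed: each term is the sum of the two before it, so 5, 1, 6, 7, 13 → 20.
Km: 0, 5, 12, 21, 32 → 45 (differences are 5, 7, 9, … (increasing by 2 each time)).
So the next row is 20 m climbed, 45 km.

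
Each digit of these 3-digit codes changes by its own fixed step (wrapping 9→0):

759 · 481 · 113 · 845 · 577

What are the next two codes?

209, 931

For the first digit, −3 each step, mod 10: 7, 4, 1, 8, 5 → 2 → 9.
For the second digit, +3 each step, mod 10: 5, 8, 1, 4, 7 → 0 → 3.
Third digit: +2 each step, mod 10, so 9, 1, 3, 5, 7 → 9 → 1.
So the next two codes are 209 and 931.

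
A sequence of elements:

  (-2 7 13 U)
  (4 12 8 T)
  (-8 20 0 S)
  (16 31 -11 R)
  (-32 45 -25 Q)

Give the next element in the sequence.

(64 62 -42 P)

First component: ×(-2) each step; -2, 4, -8, 16, -32 → 64.
Second component goes 7, 12, 20, 31, 45 → 62 (differences are 5, 8, 11, … (increasing by 3 each time)).
Third component: together with the second component always sums to 20, so 13, 8, 0, -11, -25 → -42.
Letter: letters move back 1 place in the alphabet; U, T, S, R, Q → P.
Combining the parts gives (64 62 -42 P).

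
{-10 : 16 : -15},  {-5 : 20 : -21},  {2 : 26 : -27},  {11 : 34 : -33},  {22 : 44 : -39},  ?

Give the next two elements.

{35 : 56 : -45}, {50 : 70 : -51}

First part: differences are 5, 7, 9, … (increasing by 2 each time); -10, -5, 2, 11, 22 → 35 → 50.
Second part: differences are 4, 6, 8, … (increasing by 2 each time); 16, 20, 26, 34, 44 → 56 → 70.
For the third part, −6 each step: -15, -21, -27, -33, -39 → -45 → -51.
So the next two elements are {35 : 56 : -45} and {50 : 70 : -51}.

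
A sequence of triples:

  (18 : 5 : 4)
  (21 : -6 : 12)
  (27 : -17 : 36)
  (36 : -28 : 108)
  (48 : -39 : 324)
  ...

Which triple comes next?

(63 : -50 : 972)

First part: 18, 21, 27, 36, 48 → 63 (differences are 3, 6, 9, … (increasing by 3 each time)).
Second part: 5, -6, -17, -28, -39 → -50 (−11 each step).
Third part — ×3 each step: 4, 12, 36, 108, 324 → 972.
Combining the parts gives (63 : -50 : 972).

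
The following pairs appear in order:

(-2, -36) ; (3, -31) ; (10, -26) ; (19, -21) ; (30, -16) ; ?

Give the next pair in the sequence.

For the first entry, differences are 5, 7, 9, … (increasing by 2 each time): -2, 3, 10, 19, 30 → 43.
Second entry: +5 each step; -36, -31, -26, -21, -16 → -11.
Putting it together: (43, -11).

(43, -11)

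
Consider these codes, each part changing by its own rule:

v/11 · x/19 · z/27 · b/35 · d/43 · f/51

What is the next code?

h/59

Letter — letters move forward 2 places in the alphabet, wrapping Z→A: v, x, z, b, d, f → h.
Second component: +8 each step; 11, 19, 27, 35, 43, 51 → 59.
Putting it together: h/59.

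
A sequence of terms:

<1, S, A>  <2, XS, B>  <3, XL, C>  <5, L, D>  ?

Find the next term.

For the first slot, each term is the sum of the two before it: 1, 2, 3, 5 → 8.
For the size, runs backward through clothing sizes XS→XL: S, XS, XL, L → M.
For the letter, letters move forward 1 place in the alphabet: A, B, C, D → E.
So the next term is <8, M, E>.

<8, M, E>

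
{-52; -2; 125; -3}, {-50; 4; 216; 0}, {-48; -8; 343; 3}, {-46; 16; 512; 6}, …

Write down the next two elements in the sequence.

{-44; -32; 729; 9}, {-42; 64; 1000; 12}

For the first value, +2 each step: -52, -50, -48, -46 → -44 → -42.
For the second value, ×(-2) each step: -2, 4, -8, 16 → -32 → 64.
Third value: perfect cubes: 5³, 6³, 7³, …, so 125, 216, 343, 512 → 729 → 1000.
Fourth value: +3 each step, so -3, 0, 3, 6 → 9 → 12.
Putting the parts together: {-44; -32; 729; 9} and then {-42; 64; 1000; 12}.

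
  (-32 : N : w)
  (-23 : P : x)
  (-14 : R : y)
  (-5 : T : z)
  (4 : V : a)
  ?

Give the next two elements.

For the first slot, +9 each step: -32, -23, -14, -5, 4 → 13 → 22.
For the first letter, letters move forward 2 places in the alphabet: N, P, R, T, V → X → Z.
Second letter: letters move forward 1 place in the alphabet, wrapping Z→A; w, x, y, z, a → b → c.
Putting the parts together: (13 : X : b) and then (22 : Z : c).

(13 : X : b), (22 : Z : c)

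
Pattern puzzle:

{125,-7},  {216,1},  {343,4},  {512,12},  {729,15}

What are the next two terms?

{1000,23}, {1331,26}

For the first part, perfect cubes: 5³, 6³, 7³, …: 125, 216, 343, 512, 729 → 1000 → 1331.
Second part: -7, 1, 4, 12, 15 → 23 → 26 (alternating steps +8, +3, +8, +3, …).
Putting the parts together: {1000,23} and then {1331,26}.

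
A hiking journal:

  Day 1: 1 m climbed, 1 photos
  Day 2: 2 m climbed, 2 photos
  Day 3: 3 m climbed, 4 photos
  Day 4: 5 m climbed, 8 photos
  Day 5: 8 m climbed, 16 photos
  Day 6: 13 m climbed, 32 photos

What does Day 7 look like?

21 m climbed, 64 photos

M climbed: each term is the sum of the two before it, so 1, 2, 3, 5, 8, 13 → 21.
Photos: ×2 each step, so 1, 2, 4, 8, 16, 32 → 64.
So the next record is 21 m climbed, 64 photos.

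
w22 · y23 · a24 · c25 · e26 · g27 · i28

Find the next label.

Letter: w, y, a, c, e, g, i → k (letters move forward 2 places in the alphabet, wrapping Z→A).
Second component goes 22, 23, 24, 25, 26, 27, 28 → 29 (+1 each step).
Combining the parts gives k29.

k29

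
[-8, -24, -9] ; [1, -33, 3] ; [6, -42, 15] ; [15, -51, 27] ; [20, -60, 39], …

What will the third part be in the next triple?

51

Third part: +12 each step, so -9, 3, 15, 27, 39 → 51.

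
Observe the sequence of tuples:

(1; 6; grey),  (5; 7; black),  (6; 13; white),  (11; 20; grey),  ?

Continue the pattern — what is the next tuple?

First entry — each term is the sum of the two before it: 1, 5, 6, 11 → 17.
For the second entry, each term is the sum of the two before it: 6, 7, 13, 20 → 33.
Shade goes grey, black, white, grey → black (repeats grey → black → white).
Putting it together: (17; 33; black).

(17; 33; black)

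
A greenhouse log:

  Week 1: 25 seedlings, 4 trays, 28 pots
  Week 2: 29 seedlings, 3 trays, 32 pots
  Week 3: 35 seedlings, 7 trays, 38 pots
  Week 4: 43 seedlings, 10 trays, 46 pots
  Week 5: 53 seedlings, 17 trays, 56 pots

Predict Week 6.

65 seedlings, 27 trays, 68 pots

Seedlings: differences are 4, 6, 8, … (increasing by 2 each time), so 25, 29, 35, 43, 53 → 65.
For the trays, each term is the sum of the two before it: 4, 3, 7, 10, 17 → 27.
Pots — differences are 4, 6, 8, … (increasing by 2 each time): 28, 32, 38, 46, 56 → 68.
Combining the parts gives 65 seedlings, 27 trays, 68 pots.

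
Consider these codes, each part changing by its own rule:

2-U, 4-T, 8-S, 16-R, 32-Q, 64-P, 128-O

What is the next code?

256-N

First component: 2, 4, 8, 16, 32, 64, 128 → 256 (×2 each step).
Letter: U, T, S, R, Q, P, O → N (letters move back 1 place in the alphabet).
Combining the parts gives 256-N.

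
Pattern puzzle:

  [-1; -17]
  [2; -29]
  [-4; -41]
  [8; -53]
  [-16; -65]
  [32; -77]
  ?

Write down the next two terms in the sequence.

[-64; -89], [128; -101]

First component: -1, 2, -4, 8, -16, 32 → -64 → 128 (×(-2) each step).
Second component: −12 each step; -17, -29, -41, -53, -65, -77 → -89 → -101.
Putting the parts together: [-64; -89] and then [128; -101].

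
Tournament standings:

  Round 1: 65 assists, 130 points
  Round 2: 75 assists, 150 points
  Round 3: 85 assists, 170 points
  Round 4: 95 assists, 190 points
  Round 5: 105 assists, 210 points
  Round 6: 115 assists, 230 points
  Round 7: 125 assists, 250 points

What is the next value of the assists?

Assists — +10 each step: 65, 75, 85, 95, 105, 115, 125 → 135.

135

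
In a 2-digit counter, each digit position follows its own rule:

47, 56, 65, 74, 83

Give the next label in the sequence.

First digit: +1 each step, mod 10; 4, 5, 6, 7, 8 → 9.
Second digit: −1 each step, mod 10, so 7, 6, 5, 4, 3 → 2.
Putting it together: 92.

92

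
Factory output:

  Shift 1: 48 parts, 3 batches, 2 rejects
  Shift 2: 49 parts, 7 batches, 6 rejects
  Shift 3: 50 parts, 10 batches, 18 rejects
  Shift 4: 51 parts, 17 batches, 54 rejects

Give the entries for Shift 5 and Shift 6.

Parts — +1 each step: 48, 49, 50, 51 → 52 → 53.
Batches: 3, 7, 10, 17 → 27 → 44 (each term is the sum of the two before it).
Rejects goes 2, 6, 18, 54 → 162 → 486 (×3 each step).
So the next two lines are 52 parts, 27 batches, 162 rejects and 53 parts, 44 batches, 486 rejects.

52 parts, 27 batches, 162 rejects; 53 parts, 44 batches, 486 rejects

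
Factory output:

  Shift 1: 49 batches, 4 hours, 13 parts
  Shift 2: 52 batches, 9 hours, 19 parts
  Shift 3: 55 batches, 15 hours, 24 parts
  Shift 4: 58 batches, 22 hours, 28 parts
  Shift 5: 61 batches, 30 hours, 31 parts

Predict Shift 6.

64 batches, 39 hours, 33 parts

Batches goes 49, 52, 55, 58, 61 → 64 (+3 each step).
Hours: differences are 5, 6, 7, … (increasing by 1 each time); 4, 9, 15, 22, 30 → 39.
Parts: 13, 19, 24, 28, 31 → 33 (differences are 6, 5, 4, … (decreasing by 1 each time)).
Combining the parts gives 64 batches, 39 hours, 33 parts.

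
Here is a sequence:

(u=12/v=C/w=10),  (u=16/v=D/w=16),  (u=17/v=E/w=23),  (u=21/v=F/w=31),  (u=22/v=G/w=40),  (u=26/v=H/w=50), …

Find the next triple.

(u=27/v=I/w=61)

U — alternating steps +4, +1, +4, +1, …: 12, 16, 17, 21, 22, 26 → 27.
V: letters move forward 1 place in the alphabet; C, D, E, F, G, H → I.
W — differences are 6, 7, 8, … (increasing by 1 each time): 10, 16, 23, 31, 40, 50 → 61.
Putting it together: (u=27/v=I/w=61).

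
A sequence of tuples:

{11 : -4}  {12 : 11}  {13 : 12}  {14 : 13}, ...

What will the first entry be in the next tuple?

First entry — +1 each step: 11, 12, 13, 14 → 15.

15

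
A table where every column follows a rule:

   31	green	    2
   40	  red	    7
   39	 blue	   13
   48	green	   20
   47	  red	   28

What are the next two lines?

First component: 31, 40, 39, 48, 47 → 56 → 55 (alternating steps +9, −1, +9, −1, …).
Colour goes green, red, blue, green, red → blue → green (repeats green → red → blue).
Third component — differences are 5, 6, 7, … (increasing by 1 each time): 2, 7, 13, 20, 28 → 37 → 47.
Putting the parts together: 56  blue  37 and then 55  green  47.

56  blue  37; 55  green  47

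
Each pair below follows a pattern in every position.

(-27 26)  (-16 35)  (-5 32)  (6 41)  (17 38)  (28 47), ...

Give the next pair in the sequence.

(39 44)

First slot: +11 each step, so -27, -16, -5, 6, 17, 28 → 39.
Second slot: alternating steps +9, −3, +9, −3, …; 26, 35, 32, 41, 38, 47 → 44.
Combining the parts gives (39 44).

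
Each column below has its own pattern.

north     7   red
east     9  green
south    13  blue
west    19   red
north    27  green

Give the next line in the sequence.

Direction: repeats north → east → south → west, so north, east, south, west, north → east.
Second component: 7, 9, 13, 19, 27 → 37 (differences are 2, 4, 6, … (increasing by 2 each time)).
Colour: repeats red → green → blue, so red, green, blue, red, green → blue.
Combining the parts gives east  37  blue.

east  37  blue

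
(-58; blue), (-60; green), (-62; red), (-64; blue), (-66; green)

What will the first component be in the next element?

First component — −2 each step: -58, -60, -62, -64, -66 → -68.

-68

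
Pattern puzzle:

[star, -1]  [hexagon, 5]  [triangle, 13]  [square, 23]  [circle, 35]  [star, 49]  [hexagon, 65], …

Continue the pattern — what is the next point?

[triangle, 83]

For the shape, repeats star → hexagon → triangle → square → circle: star, hexagon, triangle, square, circle, star, hexagon → triangle.
Second part: differences are 6, 8, 10, … (increasing by 2 each time), so -1, 5, 13, 23, 35, 49, 65 → 83.
So the next point is [triangle, 83].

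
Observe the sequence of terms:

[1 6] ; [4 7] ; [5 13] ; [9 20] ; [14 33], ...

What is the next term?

First entry: 1, 4, 5, 9, 14 → 23 (each term is the sum of the two before it).
Second entry: each term is the sum of the two before it, so 6, 7, 13, 20, 33 → 53.
So the next term is [23 53].

[23 53]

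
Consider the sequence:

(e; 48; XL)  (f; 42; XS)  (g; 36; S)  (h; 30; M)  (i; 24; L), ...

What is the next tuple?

(j; 18; XL)

Letter goes e, f, g, h, i → j (letters move forward 1 place in the alphabet).
Second slot goes 48, 42, 36, 30, 24 → 18 (−6 each step).
Size — runs through clothing sizes XS→XL: XL, XS, S, M, L → XL.
Combining the parts gives (j; 18; XL).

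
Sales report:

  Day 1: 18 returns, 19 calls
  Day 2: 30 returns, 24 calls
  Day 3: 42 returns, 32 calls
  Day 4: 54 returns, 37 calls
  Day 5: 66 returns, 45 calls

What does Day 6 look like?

For the returns, +12 each step: 18, 30, 42, 54, 66 → 78.
Calls: 19, 24, 32, 37, 45 → 50 (alternating steps +5, +8, +5, +8, …).
Putting it together: 78 returns, 50 calls.

78 returns, 50 calls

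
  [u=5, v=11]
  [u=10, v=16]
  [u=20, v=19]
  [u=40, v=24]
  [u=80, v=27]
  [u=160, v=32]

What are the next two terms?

[u=320, v=35], [u=640, v=40]

U — ×2 each step: 5, 10, 20, 40, 80, 160 → 320 → 640.
V: alternating steps +5, +3, +5, +3, …, so 11, 16, 19, 24, 27, 32 → 35 → 40.
Putting the parts together: [u=320, v=35] and then [u=640, v=40].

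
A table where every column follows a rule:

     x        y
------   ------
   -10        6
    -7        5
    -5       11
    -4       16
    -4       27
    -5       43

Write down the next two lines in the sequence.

Column x: differences are 3, 2, 1, … (decreasing by 1 each time); -10, -7, -5, -4, -4, -5 → -7 → -10.
Column y goes 6, 5, 11, 16, 27, 43 → 70 → 113 (each term is the sum of the two before it).
So the next two lines are -7  70 and -10  113.

-7  70; -10  113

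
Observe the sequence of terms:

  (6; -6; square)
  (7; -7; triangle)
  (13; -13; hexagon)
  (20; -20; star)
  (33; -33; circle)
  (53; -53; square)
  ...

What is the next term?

(86; -86; triangle)

First entry: each term is the sum of the two before it, so 6, 7, 13, 20, 33, 53 → 86.
Second entry: -6, -7, -13, -20, -33, -53 → -86 (always the negative of the first entry).
Shape: repeats square → triangle → hexagon → star → circle, so square, triangle, hexagon, star, circle, square → triangle.
Combining the parts gives (86; -86; triangle).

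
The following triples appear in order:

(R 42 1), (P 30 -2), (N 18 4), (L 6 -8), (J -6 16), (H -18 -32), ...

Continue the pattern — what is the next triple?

(F -30 64)

Letter: letters move back 2 places in the alphabet, so R, P, N, L, J, H → F.
Second slot goes 42, 30, 18, 6, -6, -18 → -30 (−12 each step).
Third slot — ×(-2) each step: 1, -2, 4, -8, 16, -32 → 64.
Combining the parts gives (F -30 64).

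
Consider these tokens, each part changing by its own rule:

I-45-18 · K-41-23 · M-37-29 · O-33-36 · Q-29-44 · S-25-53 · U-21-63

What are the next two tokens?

W-17-74, Y-13-86

Letter: letters move forward 2 places in the alphabet, so I, K, M, O, Q, S, U → W → Y.
Second component — −4 each step: 45, 41, 37, 33, 29, 25, 21 → 17 → 13.
Third component: differences are 5, 6, 7, … (increasing by 1 each time), so 18, 23, 29, 36, 44, 53, 63 → 74 → 86.
So the next two tokens are W-17-74 and Y-13-86.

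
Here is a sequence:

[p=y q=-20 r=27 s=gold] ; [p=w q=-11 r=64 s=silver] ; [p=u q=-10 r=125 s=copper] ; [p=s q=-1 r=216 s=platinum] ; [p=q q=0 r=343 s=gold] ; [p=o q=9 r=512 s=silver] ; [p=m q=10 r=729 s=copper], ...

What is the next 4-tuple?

[p=k q=19 r=1000 s=platinum]

P: letters move back 2 places in the alphabet; y, w, u, s, q, o, m → k.
Q: -20, -11, -10, -1, 0, 9, 10 → 19 (alternating steps +9, +1, +9, +1, …).
R: perfect cubes: 3³, 4³, 5³, …; 27, 64, 125, 216, 343, 512, 729 → 1000.
S — repeats gold → silver → copper → platinum: gold, silver, copper, platinum, gold, silver, copper → platinum.
Combining the parts gives [p=k q=19 r=1000 s=platinum].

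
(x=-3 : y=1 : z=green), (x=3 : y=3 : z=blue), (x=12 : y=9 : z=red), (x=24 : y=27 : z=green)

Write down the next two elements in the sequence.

X — differences are 6, 9, 12, … (increasing by 3 each time): -3, 3, 12, 24 → 39 → 57.
For the y, ×3 each step: 1, 3, 9, 27 → 81 → 243.
Z — repeats green → blue → red: green, blue, red, green → blue → red.
So the next two elements are (x=39 : y=81 : z=blue) and (x=57 : y=243 : z=red).

(x=39 : y=81 : z=blue), (x=57 : y=243 : z=red)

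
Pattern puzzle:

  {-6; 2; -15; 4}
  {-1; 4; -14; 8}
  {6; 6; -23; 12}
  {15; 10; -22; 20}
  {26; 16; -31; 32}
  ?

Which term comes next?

For the first part, differences are 5, 7, 9, … (increasing by 2 each time): -6, -1, 6, 15, 26 → 39.
Second part: each term is the sum of the two before it, so 2, 4, 6, 10, 16 → 26.
Third part: -15, -14, -23, -22, -31 → -30 (alternating steps +1, −9, +1, −9, …).
For the fourth part, always 2 × the second part: 4, 8, 12, 20, 32 → 52.
Putting it together: {39; 26; -30; 52}.

{39; 26; -30; 52}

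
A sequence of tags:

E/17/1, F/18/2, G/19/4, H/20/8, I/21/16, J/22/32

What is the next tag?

K/23/64

Letter: letters move forward 1 place in the alphabet; E, F, G, H, I, J → K.
Second component: +1 each step, so 17, 18, 19, 20, 21, 22 → 23.
Third component: 1, 2, 4, 8, 16, 32 → 64 (×2 each step).
Putting it together: K/23/64.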